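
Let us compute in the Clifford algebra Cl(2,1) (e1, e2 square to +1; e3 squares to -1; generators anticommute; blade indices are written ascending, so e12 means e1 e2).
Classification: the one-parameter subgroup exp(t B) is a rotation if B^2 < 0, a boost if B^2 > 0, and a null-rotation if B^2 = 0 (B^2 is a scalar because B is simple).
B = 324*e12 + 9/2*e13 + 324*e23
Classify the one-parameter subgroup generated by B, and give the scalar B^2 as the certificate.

B^2 term by term: the squares give (324)^2*(e12)^2 + (9/2)^2*(e13)^2 + (324)^2*(e23)^2 = 104976*(-1) + 81/4*(+1) + 104976*(+1) = 81/4 (each basis 2-blade squares to minus the product of its generators' squares); cross terms between blades sharing an index anticommute and cancel. So B^2 = 81/4.
Answer: boost, certificate B^2 = 81/4. No conjugation can change B^2 = 81/4; the sign gives the class.


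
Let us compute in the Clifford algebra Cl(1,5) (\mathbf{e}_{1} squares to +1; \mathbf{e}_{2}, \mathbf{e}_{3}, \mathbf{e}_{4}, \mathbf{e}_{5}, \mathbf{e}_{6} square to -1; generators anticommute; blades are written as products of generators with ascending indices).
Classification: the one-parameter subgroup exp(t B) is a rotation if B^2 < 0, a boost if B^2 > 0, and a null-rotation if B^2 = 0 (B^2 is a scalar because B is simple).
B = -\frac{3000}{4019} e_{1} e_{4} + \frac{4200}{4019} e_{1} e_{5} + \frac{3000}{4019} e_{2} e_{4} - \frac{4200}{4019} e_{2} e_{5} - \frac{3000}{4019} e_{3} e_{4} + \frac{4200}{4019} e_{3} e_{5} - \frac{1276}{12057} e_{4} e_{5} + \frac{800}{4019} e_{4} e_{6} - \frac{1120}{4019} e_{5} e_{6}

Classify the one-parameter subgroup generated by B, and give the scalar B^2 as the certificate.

B^2 term by term: the squares give (-\frac{3000}{4019})^2*(e_{1} e_{4})^2 + (\frac{4200}{4019})^2*(e_{1} e_{5})^2 + (\frac{3000}{4019})^2*(e_{2} e_{4})^2 + (-\frac{4200}{4019})^2*(e_{2} e_{5})^2 + (-\frac{3000}{4019})^2*(e_{3} e_{4})^2 + (\frac{4200}{4019})^2*(e_{3} e_{5})^2 + (-\frac{1276}{12057})^2*(e_{4} e_{5})^2 + (\frac{800}{4019})^2*(e_{4} e_{6})^2 + (-\frac{1120}{4019})^2*(e_{5} e_{6})^2 = \frac{9000000}{16152361}*(+1) + \frac{17640000}{16152361}*(+1) + \frac{9000000}{16152361}*(-1) + \frac{17640000}{16152361}*(-1) + \frac{9000000}{16152361}*(-1) + \frac{17640000}{16152361}*(-1) + \frac{1628176}{145371249}*(-1) + \frac{640000}{16152361}*(-1) + \frac{1254400}{16152361}*(-1) = -\frac{16}{9} (each basis 2-blade squares to minus the product of its generators' squares); cross terms between blades sharing an index anticommute and cancel; the commuting (index-disjoint) pairs give grade-4 terms 2*c*c'*(blade product), which cancel blade by blade — e_{1} e_{2} e_{4} e_{5}: -\frac{25200000}{16152361} + \frac{25200000}{16152361} = 0; e_{1} e_{3} e_{4} e_{5}: \frac{25200000}{16152361} - \frac{25200000}{16152361} = 0; e_{1} e_{4} e_{5} e_{6}: \frac{6720000}{16152361} - \frac{6720000}{16152361} = 0; e_{2} e_{3} e_{4} e_{5}: -\frac{25200000}{16152361} + \frac{25200000}{16152361} = 0; e_{2} e_{4} e_{5} e_{6}: -\frac{6720000}{16152361} + \frac{6720000}{16152361} = 0; e_{3} e_{4} e_{5} e_{6}: \frac{6720000}{16152361} - \frac{6720000}{16152361} = 0 — confirming B is simple. So B^2 = -\frac{16}{9}.
Answer: rotation, certificate B^2 = -\frac{16}{9}. Key observation: B^2 = -\frac{16}{9} is a conjugation invariant, so its sign decides the class regardless of the surface form of B.


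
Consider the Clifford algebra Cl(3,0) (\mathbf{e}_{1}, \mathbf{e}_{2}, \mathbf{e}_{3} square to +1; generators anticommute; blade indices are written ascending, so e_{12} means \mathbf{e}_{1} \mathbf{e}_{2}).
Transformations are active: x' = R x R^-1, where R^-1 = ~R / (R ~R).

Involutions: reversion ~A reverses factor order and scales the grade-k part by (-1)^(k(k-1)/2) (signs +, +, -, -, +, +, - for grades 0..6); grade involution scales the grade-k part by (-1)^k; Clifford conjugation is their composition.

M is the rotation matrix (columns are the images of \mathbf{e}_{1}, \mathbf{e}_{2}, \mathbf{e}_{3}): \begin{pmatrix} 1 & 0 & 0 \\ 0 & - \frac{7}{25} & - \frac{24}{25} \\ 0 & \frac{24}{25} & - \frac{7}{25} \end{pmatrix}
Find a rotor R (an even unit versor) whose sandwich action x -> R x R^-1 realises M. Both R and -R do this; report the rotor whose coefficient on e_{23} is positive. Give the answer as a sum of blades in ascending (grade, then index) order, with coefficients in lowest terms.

Method: write R = a + b12*e_{12} + b13*e_{13} + b23*e_{23} with a^2 + b12^2 + b13^2 + b23^2 = 1 (so R^-1 = ~R). Expanding the columns R e_j ~R gives tr M = 4a^2 - 1 and, from the antisymmetric part, M21 - M12 = -4a*b12, M13 - M31 = 4a*b13, M32 - M23 = -4a*b23.
Here tr M = \frac{11}{25}, so a^2 = (1 + tr M)/4 = \frac{9}{25} and a = ±\frac{3}{5}. Taking a = \frac{3}{5}: M21 - M12 = 0, M13 - M31 = 0, M32 - M23 = \frac{48}{25}, giving b12 = 0, b13 = 0, b23 = -\frac{4}{5}, i.e. R = \frac{3}{5} - \frac{4}{5} e_{23}.
Its e_{23} coefficient is negative, so report the other preimage -R.
Answer: -\frac{3}{5} + \frac{4}{5} e_{23}. Note: both R and -R realise this M (trace \frac{11}{25}); the covering map identifies them, and the e_{23}-coefficient sign is the tie-breaker.


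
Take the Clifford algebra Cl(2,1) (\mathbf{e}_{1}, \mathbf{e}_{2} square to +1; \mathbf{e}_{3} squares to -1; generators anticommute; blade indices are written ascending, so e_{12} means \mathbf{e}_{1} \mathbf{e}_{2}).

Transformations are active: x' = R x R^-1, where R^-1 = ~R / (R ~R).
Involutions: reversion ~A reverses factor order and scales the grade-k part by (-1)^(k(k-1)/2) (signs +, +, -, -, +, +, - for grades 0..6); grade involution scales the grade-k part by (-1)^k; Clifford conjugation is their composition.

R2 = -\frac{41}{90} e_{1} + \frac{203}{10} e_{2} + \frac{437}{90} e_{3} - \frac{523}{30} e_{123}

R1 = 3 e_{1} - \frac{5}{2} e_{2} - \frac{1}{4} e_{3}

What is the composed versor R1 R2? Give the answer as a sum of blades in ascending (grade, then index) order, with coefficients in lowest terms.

Distribute over the terms of R1 (each basis-blade product reordered to ascending indices, repeated generators contracted through their squares):
(3 e_{1}) R2 = -\frac{41}{30} + \frac{609}{10} e_{12} + \frac{437}{30} e_{13} - \frac{523}{10} e_{23}
(-\frac{5}{2} e_{2}) R2 = -\frac{203}{4} - \frac{41}{36} e_{12} - \frac{523}{12} e_{13} - \frac{437}{36} e_{23}
(-\frac{1}{4} e_{3}) R2 = \frac{437}{360} - \frac{523}{120} e_{12} - \frac{41}{360} e_{13} + \frac{203}{40} e_{23}
Summing the partial products and collecting blades:
Answer: -\frac{3665}{72} + \frac{3989}{72} e_{12} - \frac{10487}{360} e_{13} - \frac{21371}{360} e_{23}


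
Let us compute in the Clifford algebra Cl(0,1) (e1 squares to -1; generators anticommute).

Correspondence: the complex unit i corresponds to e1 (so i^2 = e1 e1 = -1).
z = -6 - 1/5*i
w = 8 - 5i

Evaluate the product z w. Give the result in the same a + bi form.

In blades: z = -6 - 1/5*e1, w = 8 - 5*e1.
Distribute z over w term by term (generator squares from the signature, products reordered to ascending indices): (-6)*w = -48 + 30*e1; (-1/5*e1)*w = -1 - 8/5*e1.
Sum: -49 + 142/5*e1; translating back through the correspondence:
Answer: -49 + 142/5*i


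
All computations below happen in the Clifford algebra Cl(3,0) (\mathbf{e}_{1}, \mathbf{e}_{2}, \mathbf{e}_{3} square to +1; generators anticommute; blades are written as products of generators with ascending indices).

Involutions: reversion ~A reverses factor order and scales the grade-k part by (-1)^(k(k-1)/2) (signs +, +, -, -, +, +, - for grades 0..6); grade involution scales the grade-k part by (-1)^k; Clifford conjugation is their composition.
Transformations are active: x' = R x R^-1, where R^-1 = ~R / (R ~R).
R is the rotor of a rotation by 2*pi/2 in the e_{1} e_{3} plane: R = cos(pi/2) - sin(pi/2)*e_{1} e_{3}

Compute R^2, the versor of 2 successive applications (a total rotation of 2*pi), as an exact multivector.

Half-angle bookkeeping: 2 applications in e_{1} e_{3} add up to rotor phase 2*pi/2 = \pi, so R^2 = cos(\pi) - sin(\pi)*e_{1} e_{3}.
cos(\pi) = -1 and sin(\pi) = 0, so R^2 = -1. The total rotation 2*pi is 1 full turn, so every vector returns to itself, yet the rotor is -1, on the OTHER sheet of the double cover (an odd number of 2*pi turns).
Answer: -1


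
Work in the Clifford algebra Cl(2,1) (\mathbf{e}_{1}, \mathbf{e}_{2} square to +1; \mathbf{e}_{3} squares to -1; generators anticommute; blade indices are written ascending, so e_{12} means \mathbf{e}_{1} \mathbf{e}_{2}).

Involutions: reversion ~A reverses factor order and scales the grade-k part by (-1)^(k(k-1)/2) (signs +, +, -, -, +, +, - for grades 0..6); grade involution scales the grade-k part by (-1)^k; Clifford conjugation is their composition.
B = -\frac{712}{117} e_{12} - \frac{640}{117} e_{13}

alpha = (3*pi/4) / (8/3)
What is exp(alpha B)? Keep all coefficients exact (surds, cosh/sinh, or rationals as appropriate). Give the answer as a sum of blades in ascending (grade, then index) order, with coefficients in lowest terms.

B^2 term by term: the squares give (-\frac{712}{117})^2*(e_{12})^2 + (-\frac{640}{117})^2*(e_{13})^2 = \frac{506944}{13689}*(-1) + \frac{409600}{13689}*(+1) = -\frac{64}{9} (each basis 2-blade squares to minus the product of its generators' squares); cross terms between blades sharing an index anticommute and cancel. So B^2 = -\frac{64}{9}.
B^2 = -\frac{64}{9} — circular case — the even/odd split gives cos and sin: l = \frac{8}{3}, alpha*l = \frac{3 \pi}{4}, so exp(alpha B) = cos(\frac{3 \pi}{4}) + (sin(\frac{3 \pi}{4})/(\frac{8}{3}))*B = - \frac{\sqrt{2}}{2} + (\frac{3 \sqrt{2}}{16})*B.
Answer: - \frac{\sqrt{2}}{2} - \frac{89 \sqrt{2}}{78} e_{12} - \frac{40 \sqrt{2}}{39} e_{13}


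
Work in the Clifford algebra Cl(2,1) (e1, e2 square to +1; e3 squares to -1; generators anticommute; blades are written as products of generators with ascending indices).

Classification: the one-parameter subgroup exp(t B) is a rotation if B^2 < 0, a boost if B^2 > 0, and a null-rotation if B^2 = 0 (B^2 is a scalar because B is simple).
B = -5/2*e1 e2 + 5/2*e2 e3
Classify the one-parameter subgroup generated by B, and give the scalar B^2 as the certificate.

B^2 term by term: the squares give (-5/2)^2*(e1 e2)^2 + (5/2)^2*(e2 e3)^2 = 25/4*(-1) + 25/4*(+1) = 0 (each basis 2-blade squares to minus the product of its generators' squares); cross terms between blades sharing an index anticommute and cancel. So B^2 = 0.
Answer: null-rotation, certificate B^2 = 0. Check the certificate: B^2 = 0, and that sign is decisive whatever form B takes.


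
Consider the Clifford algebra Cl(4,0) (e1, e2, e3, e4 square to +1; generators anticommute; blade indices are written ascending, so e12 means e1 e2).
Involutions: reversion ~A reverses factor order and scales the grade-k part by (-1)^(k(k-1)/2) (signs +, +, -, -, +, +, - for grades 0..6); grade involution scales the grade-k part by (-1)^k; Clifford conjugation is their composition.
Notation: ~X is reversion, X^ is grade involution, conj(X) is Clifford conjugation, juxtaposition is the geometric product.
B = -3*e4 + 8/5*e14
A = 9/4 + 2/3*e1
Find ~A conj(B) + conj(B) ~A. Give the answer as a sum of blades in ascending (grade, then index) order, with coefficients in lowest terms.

first term: 341/60*e4 - 8/5*e14
second term: 469/60*e4 - 28/5*e14
Answer: 27/2*e4 - 36/5*e14


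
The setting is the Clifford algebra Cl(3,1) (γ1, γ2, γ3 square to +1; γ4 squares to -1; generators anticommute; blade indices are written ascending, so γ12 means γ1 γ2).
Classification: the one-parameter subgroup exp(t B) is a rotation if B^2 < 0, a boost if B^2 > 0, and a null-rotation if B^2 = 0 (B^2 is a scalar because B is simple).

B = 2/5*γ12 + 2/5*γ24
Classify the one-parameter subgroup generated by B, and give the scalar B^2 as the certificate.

B^2 term by term: the squares give (2/5)^2*(γ12)^2 + (2/5)^2*(γ24)^2 = 4/25*(-1) + 4/25*(+1) = 0 (each basis 2-blade squares to minus the product of its generators' squares); cross terms between blades sharing an index anticommute and cancel. So B^2 = 0.
Answer: null-rotation, certificate B^2 = 0. Because 0 is invariant under every versor sandwich, the classification follows from its sign alone.


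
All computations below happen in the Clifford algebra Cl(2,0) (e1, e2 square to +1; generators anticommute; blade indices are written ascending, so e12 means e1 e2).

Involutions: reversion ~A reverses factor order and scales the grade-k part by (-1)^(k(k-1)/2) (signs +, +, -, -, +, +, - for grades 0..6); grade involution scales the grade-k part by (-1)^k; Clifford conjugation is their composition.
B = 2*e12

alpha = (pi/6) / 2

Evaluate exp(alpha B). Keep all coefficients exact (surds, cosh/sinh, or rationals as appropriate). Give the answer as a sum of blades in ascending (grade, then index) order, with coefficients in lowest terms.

B^2 = (2)^2*(e12)^2 = 4*(-1) = -4 (a basis 2-blade squares to minus the product of its generators' squares).
B^2 = -4 — the negative square puts this in the circular regime; l = 2, alpha*l = pi/6, so exp(alpha B) = cos(pi/6) + (sin(pi/6)/2)*B = sqrt(3)/2 + (1/4)*B.
Answer: sqrt(3)/2 + 1/2*e12


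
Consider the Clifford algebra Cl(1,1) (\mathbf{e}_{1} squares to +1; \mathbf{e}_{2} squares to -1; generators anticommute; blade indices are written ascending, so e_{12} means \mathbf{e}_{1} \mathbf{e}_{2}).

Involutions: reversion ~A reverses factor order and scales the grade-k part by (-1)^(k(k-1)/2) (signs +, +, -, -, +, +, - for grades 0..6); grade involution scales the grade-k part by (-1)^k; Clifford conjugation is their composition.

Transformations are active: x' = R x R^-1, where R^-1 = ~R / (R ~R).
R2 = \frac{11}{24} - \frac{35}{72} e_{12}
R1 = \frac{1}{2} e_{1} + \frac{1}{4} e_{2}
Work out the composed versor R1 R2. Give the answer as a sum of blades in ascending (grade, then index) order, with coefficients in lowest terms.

Distribute over the terms of R1 (each basis-blade product reordered to ascending indices, repeated generators contracted through their squares):
(\frac{1}{2} e_{1}) R2 = \frac{11}{48} e_{1} - \frac{35}{144} e_{2}
(\frac{1}{4} e_{2}) R2 = -\frac{35}{288} e_{1} + \frac{11}{96} e_{2}
Summing the partial products and collecting blades:
Answer: \frac{31}{288} e_{1} - \frac{37}{288} e_{2}


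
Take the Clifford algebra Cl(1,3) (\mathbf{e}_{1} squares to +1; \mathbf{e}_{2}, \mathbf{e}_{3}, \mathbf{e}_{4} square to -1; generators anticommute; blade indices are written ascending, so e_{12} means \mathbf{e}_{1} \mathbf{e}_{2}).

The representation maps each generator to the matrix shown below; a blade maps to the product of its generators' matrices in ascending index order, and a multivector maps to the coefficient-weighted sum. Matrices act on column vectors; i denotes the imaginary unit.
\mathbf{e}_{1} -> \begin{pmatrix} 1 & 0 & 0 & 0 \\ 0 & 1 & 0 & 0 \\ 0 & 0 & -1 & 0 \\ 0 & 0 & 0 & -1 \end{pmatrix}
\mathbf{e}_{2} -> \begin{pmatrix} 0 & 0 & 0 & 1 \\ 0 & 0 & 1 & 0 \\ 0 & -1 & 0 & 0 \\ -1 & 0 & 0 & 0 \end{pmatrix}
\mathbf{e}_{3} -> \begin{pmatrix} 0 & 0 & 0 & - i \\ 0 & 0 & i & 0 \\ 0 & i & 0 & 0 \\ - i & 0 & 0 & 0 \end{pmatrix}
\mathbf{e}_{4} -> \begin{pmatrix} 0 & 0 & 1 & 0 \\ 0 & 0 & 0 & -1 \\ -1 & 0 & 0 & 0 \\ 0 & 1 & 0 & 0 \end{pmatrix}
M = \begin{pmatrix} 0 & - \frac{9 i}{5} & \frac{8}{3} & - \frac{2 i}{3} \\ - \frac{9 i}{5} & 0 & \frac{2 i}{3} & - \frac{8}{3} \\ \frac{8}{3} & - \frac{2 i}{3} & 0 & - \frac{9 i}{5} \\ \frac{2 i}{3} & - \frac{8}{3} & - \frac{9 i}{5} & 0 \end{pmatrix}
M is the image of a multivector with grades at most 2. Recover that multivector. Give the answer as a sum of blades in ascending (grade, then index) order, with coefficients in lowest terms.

Method: the blade images are trace-orthogonal — tr(rho(e_A) rho(e_B)^-1) = 4 if A = B and 0 otherwise — and rho(e_A)^-1 = (e_A)^2 * rho(e_A) with (e_A)^2 = +1 or -1, so the coefficient of e_A in the preimage is (e_A)^2 * tr(M rho(e_A))/4.
Nonzero projections over blades of grade <= 2: e_{13}: (e_{13})^2 = +1, tr(M rho(e_{13})) = \frac{8}{3}, coefficient \frac{2}{3}; e_{14}: (e_{14})^2 = +1, tr(M rho(e_{14})) = \frac{32}{3}, coefficient \frac{8}{3}; e_{34}: (e_{34})^2 = -1, tr(M rho(e_{34})) = - \frac{36}{5}, coefficient \frac{9}{5}. Every other blade of grade <= 2 projects to 0.
Answer: \frac{2}{3} e_{13} + \frac{8}{3} e_{14} + \frac{9}{5} e_{34}


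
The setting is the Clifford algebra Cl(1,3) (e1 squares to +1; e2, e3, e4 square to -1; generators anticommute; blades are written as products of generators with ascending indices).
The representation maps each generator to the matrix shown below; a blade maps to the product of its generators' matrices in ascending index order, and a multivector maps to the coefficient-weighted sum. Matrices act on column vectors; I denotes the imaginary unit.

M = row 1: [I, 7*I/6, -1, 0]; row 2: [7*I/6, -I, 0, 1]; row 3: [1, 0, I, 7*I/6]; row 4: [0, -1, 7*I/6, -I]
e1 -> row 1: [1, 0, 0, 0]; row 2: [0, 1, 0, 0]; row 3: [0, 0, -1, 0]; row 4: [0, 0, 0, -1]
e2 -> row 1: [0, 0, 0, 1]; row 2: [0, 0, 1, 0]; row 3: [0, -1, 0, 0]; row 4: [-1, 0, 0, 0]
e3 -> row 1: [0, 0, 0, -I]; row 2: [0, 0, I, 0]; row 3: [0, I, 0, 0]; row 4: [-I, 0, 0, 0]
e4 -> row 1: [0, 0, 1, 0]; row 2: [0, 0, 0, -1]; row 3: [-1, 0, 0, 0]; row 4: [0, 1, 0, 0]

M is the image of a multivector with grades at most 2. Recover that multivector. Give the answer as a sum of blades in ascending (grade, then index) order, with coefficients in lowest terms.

Method: the blade images are trace-orthogonal — tr(rho(e_A) rho(e_B)^-1) = 4 if A = B and 0 otherwise — and rho(e_A)^-1 = (e_A)^2 * rho(e_A) with (e_A)^2 = +1 or -1, so the coefficient of e_A in the preimage is (e_A)^2 * tr(M rho(e_A))/4.
Nonzero projections over blades of grade <= 2: e4: (e4)^2 = -1, tr(M rho(e4)) = 4, coefficient -1; e2 e3: (e2 e3)^2 = -1, tr(M rho(e2 e3)) = 4, coefficient -1; e3 e4: (e3 e4)^2 = -1, tr(M rho(e3 e4)) = 14/3, coefficient -7/6. Every other blade of grade <= 2 projects to 0.
Answer: -e4 - e2 e3 - 7/6*e3 e4


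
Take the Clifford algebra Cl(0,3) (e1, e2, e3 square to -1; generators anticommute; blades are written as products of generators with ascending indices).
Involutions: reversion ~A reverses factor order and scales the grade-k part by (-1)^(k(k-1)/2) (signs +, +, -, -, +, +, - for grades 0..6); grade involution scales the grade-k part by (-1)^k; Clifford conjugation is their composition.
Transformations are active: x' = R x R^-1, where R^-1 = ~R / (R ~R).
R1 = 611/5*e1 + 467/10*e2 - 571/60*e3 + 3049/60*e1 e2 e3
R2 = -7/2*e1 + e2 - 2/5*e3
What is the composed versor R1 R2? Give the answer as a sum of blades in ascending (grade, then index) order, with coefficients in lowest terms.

Distribute over the terms of R2 (each basis-blade product reordered to ascending indices, repeated generators contracted through their squares):
R1 (-7/2*e1) = 4277/10 + 3269/20*e1 e2 - 3997/120*e1 e3 + 21343/120*e2 e3
R1 (e2) = -467/10 + 611/5*e1 e2 + 3049/60*e1 e3 + 571/60*e2 e3
R1 (-2/5*e3) = -571/150 + 3049/150*e1 e2 - 1222/25*e1 e3 - 467/25*e2 e3
Summing the partial products and collecting blades:
Answer: 56579/150 + 91793/300*e1 e2 - 18823/600*e1 e3 + 33739/200*e2 e3


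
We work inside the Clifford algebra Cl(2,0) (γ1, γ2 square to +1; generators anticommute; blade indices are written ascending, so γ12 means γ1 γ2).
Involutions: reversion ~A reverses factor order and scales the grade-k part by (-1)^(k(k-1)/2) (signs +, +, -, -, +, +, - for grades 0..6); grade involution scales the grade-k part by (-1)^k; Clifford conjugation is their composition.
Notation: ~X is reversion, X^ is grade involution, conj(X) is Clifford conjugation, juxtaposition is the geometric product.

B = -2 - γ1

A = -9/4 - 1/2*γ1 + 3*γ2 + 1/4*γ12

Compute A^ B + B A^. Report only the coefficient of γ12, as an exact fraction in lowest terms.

first term: 4 + 5/4*γ1 + 25/4*γ2 - 7/2*γ12
second term: 4 + 5/4*γ1 + 23/4*γ2 + 5/2*γ12
Answer: -1


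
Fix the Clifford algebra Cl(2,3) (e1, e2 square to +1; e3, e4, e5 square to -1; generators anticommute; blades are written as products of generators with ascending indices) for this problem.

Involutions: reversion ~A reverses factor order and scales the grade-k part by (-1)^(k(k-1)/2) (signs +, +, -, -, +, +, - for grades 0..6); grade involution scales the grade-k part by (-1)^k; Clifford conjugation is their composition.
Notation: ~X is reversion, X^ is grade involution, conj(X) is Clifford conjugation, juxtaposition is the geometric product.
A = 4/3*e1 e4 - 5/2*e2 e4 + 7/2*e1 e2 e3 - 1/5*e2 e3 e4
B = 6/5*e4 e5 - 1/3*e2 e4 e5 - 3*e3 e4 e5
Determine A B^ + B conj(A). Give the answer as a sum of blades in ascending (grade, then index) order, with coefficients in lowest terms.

first term: -5/6*e5 - 8/5*e1 e5 + 18/5*e2 e5 + 1/15*e3 e5 + 4/9*e1 e2 e5 + 4*e1 e3 e5 - 363/50*e2 e3 e5 - 21/2*e1 e2 e4 e5 - 7/6*e1 e3 e4 e5 + 21/5*e1 e2 e3 e4 e5
second term: -5/6*e5 - 8/5*e1 e5 + 18/5*e2 e5 + 1/15*e3 e5 - 4/9*e1 e2 e5 - 4*e1 e3 e5 + 363/50*e2 e3 e5 + 21/2*e1 e2 e4 e5 + 7/6*e1 e3 e4 e5 + 21/5*e1 e2 e3 e4 e5
Answer: -5/3*e5 - 16/5*e1 e5 + 36/5*e2 e5 + 2/15*e3 e5 + 42/5*e1 e2 e3 e4 e5


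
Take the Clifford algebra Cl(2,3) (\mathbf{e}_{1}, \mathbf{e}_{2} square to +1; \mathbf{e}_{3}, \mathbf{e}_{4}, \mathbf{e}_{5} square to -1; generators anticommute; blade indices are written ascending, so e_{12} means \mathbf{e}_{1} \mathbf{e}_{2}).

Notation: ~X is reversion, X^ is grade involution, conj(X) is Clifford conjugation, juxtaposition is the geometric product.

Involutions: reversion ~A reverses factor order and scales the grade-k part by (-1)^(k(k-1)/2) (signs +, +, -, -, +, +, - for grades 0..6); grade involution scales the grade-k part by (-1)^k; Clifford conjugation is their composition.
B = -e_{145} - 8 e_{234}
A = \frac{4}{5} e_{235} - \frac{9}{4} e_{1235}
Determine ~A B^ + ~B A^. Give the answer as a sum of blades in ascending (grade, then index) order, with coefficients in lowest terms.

first term: \frac{32}{5} e_{45} + 18 e_{145} + \frac{9}{4} e_{234} + \frac{4}{5} e_{1234}
second term: -\frac{32}{5} e_{45} + 18 e_{145} + \frac{9}{4} e_{234} + \frac{4}{5} e_{1234}
Answer: 36 e_{145} + \frac{9}{2} e_{234} + \frac{8}{5} e_{1234}


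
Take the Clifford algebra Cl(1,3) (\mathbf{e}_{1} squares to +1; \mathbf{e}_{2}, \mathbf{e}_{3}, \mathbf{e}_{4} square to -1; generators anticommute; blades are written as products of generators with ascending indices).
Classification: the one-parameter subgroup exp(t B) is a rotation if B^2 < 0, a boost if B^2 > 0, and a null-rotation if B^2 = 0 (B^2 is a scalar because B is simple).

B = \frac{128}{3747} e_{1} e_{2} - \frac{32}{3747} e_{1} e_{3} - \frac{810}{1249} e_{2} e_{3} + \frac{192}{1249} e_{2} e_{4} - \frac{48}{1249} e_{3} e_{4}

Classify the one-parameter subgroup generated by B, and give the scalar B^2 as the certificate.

B^2 term by term: the squares give (\frac{128}{3747})^2*(e_{1} e_{2})^2 + (-\frac{32}{3747})^2*(e_{1} e_{3})^2 + (-\frac{810}{1249})^2*(e_{2} e_{3})^2 + (\frac{192}{1249})^2*(e_{2} e_{4})^2 + (-\frac{48}{1249})^2*(e_{3} e_{4})^2 = \frac{16384}{14040009}*(+1) + \frac{1024}{14040009}*(+1) + \frac{656100}{1560001}*(-1) + \frac{36864}{1560001}*(-1) + \frac{2304}{1560001}*(-1) = -\frac{4}{9} (each basis 2-blade squares to minus the product of its generators' squares); cross terms between blades sharing an index anticommute and cancel; the commuting (index-disjoint) pairs give grade-4 terms 2*c*c'*(blade product), which cancel blade by blade — e_{1} e_{2} e_{3} e_{4}: -\frac{4096}{1560001} + \frac{4096}{1560001} = 0 — confirming B is simple. So B^2 = -\frac{4}{9}.
Answer: rotation, certificate B^2 = -\frac{4}{9}. Because -\frac{4}{9} is invariant under every versor sandwich, the classification follows from its sign alone.


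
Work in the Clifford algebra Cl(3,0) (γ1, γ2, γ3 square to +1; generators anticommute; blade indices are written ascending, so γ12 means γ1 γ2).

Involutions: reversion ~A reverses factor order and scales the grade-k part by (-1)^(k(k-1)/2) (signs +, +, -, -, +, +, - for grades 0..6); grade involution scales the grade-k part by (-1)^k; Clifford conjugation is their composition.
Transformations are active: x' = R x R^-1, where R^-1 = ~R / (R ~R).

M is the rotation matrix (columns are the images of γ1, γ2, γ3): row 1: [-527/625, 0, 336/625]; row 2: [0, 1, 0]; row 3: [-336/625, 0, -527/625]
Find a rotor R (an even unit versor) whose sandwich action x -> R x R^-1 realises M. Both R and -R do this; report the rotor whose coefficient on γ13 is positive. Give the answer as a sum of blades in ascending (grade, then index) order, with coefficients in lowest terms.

Method: write R = a + b12*γ12 + b13*γ13 + b23*γ23 with a^2 + b12^2 + b13^2 + b23^2 = 1 (so R^-1 = ~R). Expanding the columns R e_j ~R gives tr M = 4a^2 - 1 and, from the antisymmetric part, M21 - M12 = -4a*b12, M13 - M31 = 4a*b13, M32 - M23 = -4a*b23.
Here tr M = -429/625, so a^2 = (1 + tr M)/4 = 49/625 and a = ±7/25. Taking a = 7/25: M21 - M12 = 0, M13 - M31 = 672/625, M32 - M23 = 0, giving b12 = 0, b13 = 24/25, b23 = 0, i.e. R = 7/25 + 24/25*γ13.
Its γ13 coefficient is already positive.
Answer: 7/25 + 24/25*γ13. Why the constraint matters: R and -R act identically through the sandwich — M has trace -429/625 either way — so only the sign condition on γ13 picks one of the two preimages.


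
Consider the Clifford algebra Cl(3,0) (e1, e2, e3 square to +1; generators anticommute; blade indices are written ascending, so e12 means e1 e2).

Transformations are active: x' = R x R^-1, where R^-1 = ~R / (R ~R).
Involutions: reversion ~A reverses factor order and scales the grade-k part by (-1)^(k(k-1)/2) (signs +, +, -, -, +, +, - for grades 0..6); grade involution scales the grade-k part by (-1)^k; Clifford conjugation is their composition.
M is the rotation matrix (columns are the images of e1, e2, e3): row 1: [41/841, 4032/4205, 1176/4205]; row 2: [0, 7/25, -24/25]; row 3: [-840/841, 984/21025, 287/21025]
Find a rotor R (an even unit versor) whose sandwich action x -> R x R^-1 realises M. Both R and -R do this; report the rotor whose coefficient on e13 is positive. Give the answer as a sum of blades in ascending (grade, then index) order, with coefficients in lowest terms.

Method: write R = a + b12*e12 + b13*e13 + b23*e23 with a^2 + b12^2 + b13^2 + b23^2 = 1 (so R^-1 = ~R). Expanding the columns R e_j ~R gives tr M = 4a^2 - 1 and, from the antisymmetric part, M21 - M12 = -4a*b12, M13 - M31 = 4a*b13, M32 - M23 = -4a*b23.
Here tr M = 7199/21025, so a^2 = (1 + tr M)/4 = 7056/21025 and a = ±84/145. Taking a = 84/145: M21 - M12 = -4032/4205, M13 - M31 = 5376/4205, M32 - M23 = 21168/21025, giving b12 = 12/29, b13 = 16/29, b23 = -63/145, i.e. R = 84/145 + 12/29*e12 + 16/29*e13 - 63/145*e23.
Its e13 coefficient is already positive.
Answer: 84/145 + 12/29*e12 + 16/29*e13 - 63/145*e23. Note: both R and -R realise this M (trace 7199/21025); the covering map identifies them, and the e13-coefficient sign is the tie-breaker.


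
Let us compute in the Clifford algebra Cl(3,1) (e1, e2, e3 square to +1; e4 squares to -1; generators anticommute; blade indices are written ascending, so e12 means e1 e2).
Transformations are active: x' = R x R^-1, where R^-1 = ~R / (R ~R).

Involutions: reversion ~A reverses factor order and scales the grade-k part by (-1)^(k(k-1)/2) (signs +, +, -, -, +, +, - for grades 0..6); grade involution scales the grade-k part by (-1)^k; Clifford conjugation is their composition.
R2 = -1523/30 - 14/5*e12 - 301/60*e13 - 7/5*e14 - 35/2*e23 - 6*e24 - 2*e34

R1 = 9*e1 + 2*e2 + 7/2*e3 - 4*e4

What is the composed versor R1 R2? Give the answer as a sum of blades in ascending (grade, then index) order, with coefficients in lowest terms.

Distribute over the terms of R1 (each basis-blade product reordered to ascending indices, repeated generators contracted through their squares):
(9*e1) R2 = -4569/10*e1 - 126/5*e2 - 903/20*e3 - 63/5*e4 - 315/2*e123 - 54*e124 - 18*e134
(2*e2) R2 = 28/5*e1 - 1523/15*e2 - 35*e3 - 12*e4 + 301/30*e123 + 14/5*e124 - 4*e234
(7/2*e3) R2 = 2107/120*e1 + 245/4*e2 - 10661/60*e3 - 7*e4 - 49/5*e123 + 49/10*e134 + 21*e234
(-4*e4) R2 = 28/5*e1 + 24*e2 + 8*e3 + 3046/15*e4 + 56/5*e124 + 301/15*e134 + 70*e234
Summing the partial products and collecting blades:
Answer: -51377/120*e1 - 2489/60*e2 - 1499/6*e3 + 2572/15*e4 - 2359/15*e123 - 40*e124 + 209/30*e134 + 87*e234


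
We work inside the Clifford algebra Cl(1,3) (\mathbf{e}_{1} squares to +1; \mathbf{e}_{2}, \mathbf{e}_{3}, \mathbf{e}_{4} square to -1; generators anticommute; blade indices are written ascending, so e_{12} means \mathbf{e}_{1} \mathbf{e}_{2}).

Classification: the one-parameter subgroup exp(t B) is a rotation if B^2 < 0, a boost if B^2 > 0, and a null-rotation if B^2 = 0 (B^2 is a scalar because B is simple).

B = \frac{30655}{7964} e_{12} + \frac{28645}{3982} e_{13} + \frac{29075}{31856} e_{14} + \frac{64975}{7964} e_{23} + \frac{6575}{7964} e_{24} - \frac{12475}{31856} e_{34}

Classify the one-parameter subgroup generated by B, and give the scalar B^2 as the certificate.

B^2 term by term: the squares give (\frac{30655}{7964})^2*(e_{12})^2 + (\frac{28645}{3982})^2*(e_{13})^2 + (\frac{29075}{31856})^2*(e_{14})^2 + (\frac{64975}{7964})^2*(e_{23})^2 + (\frac{6575}{7964})^2*(e_{24})^2 + (-\frac{12475}{31856})^2*(e_{34})^2 = \frac{939729025}{63425296}*(+1) + \frac{820536025}{15856324}*(+1) + \frac{845355625}{1014804736}*(+1) + \frac{4221750625}{63425296}*(-1) + \frac{43230625}{63425296}*(-1) + \frac{155625625}{1014804736}*(-1) = 0 (each basis 2-blade squares to minus the product of its generators' squares); cross terms between blades sharing an index anticommute and cancel; the commuting (index-disjoint) pairs give grade-4 terms 2*c*c'*(blade product), which cancel blade by blade — e_{1234}: -\frac{382421125}{126850592} - \frac{188340875}{15856324} + \frac{1889148125}{126850592} = 0 — confirming B is simple. So B^2 = 0.
Answer: null-rotation, certificate B^2 = 0. Why this suffices: the scalar 0 survives any versor conjugation, so its sign alone determines the class however B is presented.


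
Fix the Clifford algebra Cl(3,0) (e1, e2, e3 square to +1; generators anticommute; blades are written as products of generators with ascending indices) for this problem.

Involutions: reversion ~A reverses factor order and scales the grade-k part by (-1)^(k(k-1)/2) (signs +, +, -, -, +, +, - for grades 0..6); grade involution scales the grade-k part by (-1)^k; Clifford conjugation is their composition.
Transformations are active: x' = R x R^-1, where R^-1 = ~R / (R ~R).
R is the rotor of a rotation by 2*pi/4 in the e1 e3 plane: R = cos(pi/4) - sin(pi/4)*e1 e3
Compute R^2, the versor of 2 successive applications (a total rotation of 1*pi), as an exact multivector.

Rotor phase runs at HALF the rotation angle; powers of one rotor simply add phase, so after 2 steps in e1 e3 the phase is 2*pi/4 = pi/2 and R^2 = cos(pi/2) - sin(pi/2)*e1 e3.
cos(pi/2) = 0 and sin(pi/2) = 1, so R^2 = -e1 e3. The net rotation is 1*pi; the rotor keeps the half-angle phase exactly.
Answer: -e1 e3


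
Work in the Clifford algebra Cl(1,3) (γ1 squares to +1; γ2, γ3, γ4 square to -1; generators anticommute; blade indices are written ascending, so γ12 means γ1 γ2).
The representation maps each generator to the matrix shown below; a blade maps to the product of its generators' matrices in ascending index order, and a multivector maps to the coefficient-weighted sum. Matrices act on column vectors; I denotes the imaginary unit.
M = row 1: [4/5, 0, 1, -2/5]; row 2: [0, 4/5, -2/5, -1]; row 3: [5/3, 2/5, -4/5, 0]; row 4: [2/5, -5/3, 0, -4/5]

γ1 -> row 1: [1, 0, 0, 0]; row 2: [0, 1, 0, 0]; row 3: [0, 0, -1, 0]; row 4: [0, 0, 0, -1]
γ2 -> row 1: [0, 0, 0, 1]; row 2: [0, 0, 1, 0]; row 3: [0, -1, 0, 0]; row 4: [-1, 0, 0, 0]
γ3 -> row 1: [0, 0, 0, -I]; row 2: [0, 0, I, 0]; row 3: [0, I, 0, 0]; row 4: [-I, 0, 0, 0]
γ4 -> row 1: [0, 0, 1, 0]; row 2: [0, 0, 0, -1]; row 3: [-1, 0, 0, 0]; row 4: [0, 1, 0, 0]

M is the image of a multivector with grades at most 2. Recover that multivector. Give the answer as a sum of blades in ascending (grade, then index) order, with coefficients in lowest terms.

Method: the blade images are trace-orthogonal — tr(rho(e_A) rho(e_B)^-1) = 4 if A = B and 0 otherwise — and rho(e_A)^-1 = (e_A)^2 * rho(e_A) with (e_A)^2 = +1 or -1, so the coefficient of e_A in the preimage is (e_A)^2 * tr(M rho(e_A))/4.
Nonzero projections over blades of grade <= 2: γ1: (γ1)^2 = +1, tr(M rho(γ1)) = 16/5, coefficient 4/5; γ2: (γ2)^2 = -1, tr(M rho(γ2)) = 8/5, coefficient -2/5; γ4: (γ4)^2 = -1, tr(M rho(γ4)) = 4/3, coefficient -1/3; γ14: (γ14)^2 = +1, tr(M rho(γ14)) = 16/3, coefficient 4/3. Every other blade of grade <= 2 projects to 0.
Answer: 4/5*γ1 - 2/5*γ2 - 1/3*γ4 + 4/3*γ14


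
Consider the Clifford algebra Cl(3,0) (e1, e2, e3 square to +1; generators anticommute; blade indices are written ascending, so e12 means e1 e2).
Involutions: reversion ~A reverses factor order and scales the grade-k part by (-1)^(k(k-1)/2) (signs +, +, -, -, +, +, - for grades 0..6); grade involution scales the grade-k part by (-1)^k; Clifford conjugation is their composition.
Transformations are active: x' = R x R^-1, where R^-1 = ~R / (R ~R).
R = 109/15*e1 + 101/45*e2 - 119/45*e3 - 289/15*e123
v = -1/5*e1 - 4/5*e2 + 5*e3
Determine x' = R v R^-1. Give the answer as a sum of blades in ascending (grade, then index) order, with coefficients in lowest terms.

~R = 109/15*e1 + 101/45*e2 - 119/45*e3 + 289/15*e123, and R ~R = 176596/405, so R^-1 = ~R / (176596/405).
R v = -3706/225 - 22882/225*e12 + 4588/225*e13 + 324/25*e23
Answer: -97016/64925*e1 + 6317/2597*e2 + 5129/1225*e3


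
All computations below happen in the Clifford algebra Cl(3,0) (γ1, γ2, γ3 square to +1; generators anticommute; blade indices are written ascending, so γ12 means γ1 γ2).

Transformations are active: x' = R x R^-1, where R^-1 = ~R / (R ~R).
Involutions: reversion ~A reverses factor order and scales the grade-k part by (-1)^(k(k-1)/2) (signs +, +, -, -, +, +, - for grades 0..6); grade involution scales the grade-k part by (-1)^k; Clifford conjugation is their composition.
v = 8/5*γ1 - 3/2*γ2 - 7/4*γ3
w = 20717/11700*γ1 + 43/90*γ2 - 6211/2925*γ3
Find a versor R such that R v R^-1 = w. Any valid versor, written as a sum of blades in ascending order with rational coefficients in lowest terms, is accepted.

Construction: equal norms (both 3149/400) license R = v + w = 39437/11700*γ1 - 46/45*γ2 - 45319/11700*γ3 — nothing changes along that direction, while (v - w)/2 changes sign, so v maps onto w.
Answer: 39437/11700*γ1 - 46/45*γ2 - 45319/11700*γ3


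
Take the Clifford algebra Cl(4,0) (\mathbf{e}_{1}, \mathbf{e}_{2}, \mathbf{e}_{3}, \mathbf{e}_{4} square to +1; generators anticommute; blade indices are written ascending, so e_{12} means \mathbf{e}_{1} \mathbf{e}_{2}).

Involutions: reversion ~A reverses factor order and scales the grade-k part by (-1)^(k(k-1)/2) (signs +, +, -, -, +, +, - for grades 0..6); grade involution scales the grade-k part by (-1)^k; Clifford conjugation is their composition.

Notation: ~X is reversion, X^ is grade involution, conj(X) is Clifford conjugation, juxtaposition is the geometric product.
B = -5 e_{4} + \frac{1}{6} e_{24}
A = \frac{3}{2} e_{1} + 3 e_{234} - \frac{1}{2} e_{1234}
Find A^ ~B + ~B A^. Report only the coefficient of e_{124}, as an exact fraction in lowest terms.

first term: \frac{1}{2} e_{3} + \frac{1}{12} e_{13} + \frac{15}{2} e_{14} + 15 e_{23} + \frac{5}{2} e_{123} + \frac{1}{4} e_{124}
second term: \frac{1}{2} e_{3} + \frac{1}{12} e_{13} - \frac{15}{2} e_{14} + 15 e_{23} - \frac{5}{2} e_{123} + \frac{1}{4} e_{124}
Answer: \frac{1}{2}


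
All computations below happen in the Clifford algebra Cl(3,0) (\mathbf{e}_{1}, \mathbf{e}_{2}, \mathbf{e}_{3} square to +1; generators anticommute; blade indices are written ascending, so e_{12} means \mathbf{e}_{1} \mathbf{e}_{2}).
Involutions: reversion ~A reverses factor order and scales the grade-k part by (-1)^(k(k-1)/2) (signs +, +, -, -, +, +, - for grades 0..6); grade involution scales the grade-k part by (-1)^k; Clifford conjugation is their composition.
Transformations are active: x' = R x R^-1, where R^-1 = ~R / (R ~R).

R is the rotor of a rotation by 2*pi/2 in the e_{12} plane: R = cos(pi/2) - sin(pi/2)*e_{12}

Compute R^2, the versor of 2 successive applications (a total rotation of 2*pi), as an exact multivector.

The rotor phase is half the rotation angle and phases add under composition, so 2 steps in the e_{12} plane accumulate phase 2*(pi/2) = \pi: R^2 = cos(\pi) - sin(\pi)*e_{12}.
cos(\pi) = -1 and sin(\pi) = 0, so R^2 = -1. The total rotation 2*pi is 1 full turn, so every vector returns to itself, yet the rotor is -1, on the OTHER sheet of the double cover (an odd number of 2*pi turns).
Answer: -1


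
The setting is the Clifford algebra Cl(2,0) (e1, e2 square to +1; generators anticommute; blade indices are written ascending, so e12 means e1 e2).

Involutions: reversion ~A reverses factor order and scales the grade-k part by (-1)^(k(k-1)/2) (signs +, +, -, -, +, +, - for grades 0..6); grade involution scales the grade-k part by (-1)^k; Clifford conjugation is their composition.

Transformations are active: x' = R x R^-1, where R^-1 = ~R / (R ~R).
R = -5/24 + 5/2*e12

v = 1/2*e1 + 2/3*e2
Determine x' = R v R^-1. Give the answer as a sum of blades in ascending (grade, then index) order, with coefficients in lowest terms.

~R = -5/24 - 5/2*e12, and R ~R = 3625/576, so R^-1 = ~R / (3625/576).
R v = 25/16*e1 - 25/18*e2
Answer: -35/58*e1 - 50/87*e2


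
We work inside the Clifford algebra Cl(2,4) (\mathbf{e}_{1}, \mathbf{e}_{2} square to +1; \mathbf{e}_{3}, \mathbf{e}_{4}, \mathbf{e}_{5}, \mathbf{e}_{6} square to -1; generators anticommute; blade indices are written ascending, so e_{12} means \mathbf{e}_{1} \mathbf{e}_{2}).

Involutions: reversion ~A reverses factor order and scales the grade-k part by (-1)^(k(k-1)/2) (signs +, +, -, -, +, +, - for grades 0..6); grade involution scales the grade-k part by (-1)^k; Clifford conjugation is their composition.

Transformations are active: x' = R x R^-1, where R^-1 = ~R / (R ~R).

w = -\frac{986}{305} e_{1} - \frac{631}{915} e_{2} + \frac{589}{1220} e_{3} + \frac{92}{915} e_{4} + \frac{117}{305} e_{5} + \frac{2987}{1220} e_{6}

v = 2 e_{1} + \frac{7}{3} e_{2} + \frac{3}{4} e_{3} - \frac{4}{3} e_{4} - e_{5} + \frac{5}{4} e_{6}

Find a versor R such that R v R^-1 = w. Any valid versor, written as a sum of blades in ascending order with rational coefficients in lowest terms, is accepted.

A norm check does it: q(v) = q(w) = \frac{109}{24}, hence R = v + w = -\frac{376}{305} e_{1} + \frac{1504}{915} e_{2} + \frac{376}{305} e_{3} - \frac{376}{305} e_{4} - \frac{188}{305} e_{5} + \frac{1128}{305} e_{6} realises the map — parallel part kept, (v - w)/2 negated, v carried to w.
Answer: -\frac{376}{305} e_{1} + \frac{1504}{915} e_{2} + \frac{376}{305} e_{3} - \frac{376}{305} e_{4} - \frac{188}{305} e_{5} + \frac{1128}{305} e_{6}


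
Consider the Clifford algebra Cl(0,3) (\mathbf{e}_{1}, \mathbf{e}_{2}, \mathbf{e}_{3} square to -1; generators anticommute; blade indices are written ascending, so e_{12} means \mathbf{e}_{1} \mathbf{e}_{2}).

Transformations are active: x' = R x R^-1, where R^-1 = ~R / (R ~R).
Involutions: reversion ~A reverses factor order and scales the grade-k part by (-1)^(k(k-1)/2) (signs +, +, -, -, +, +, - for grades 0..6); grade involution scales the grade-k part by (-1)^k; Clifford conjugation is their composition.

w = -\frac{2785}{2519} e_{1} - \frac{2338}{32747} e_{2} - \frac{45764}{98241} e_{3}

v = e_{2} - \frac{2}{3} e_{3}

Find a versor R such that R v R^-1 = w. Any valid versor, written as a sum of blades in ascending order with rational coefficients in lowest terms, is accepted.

Sketch: the shared square -\frac{13}{9} makes R = v + w = -\frac{2785}{2519} e_{1} + \frac{30409}{32747} e_{2} - \frac{37086}{32747} e_{3} the natural versor; its sandwich fixes that direction, negates (v - w)/2, and sends v to w.
Answer: -\frac{2785}{2519} e_{1} + \frac{30409}{32747} e_{2} - \frac{37086}{32747} e_{3}


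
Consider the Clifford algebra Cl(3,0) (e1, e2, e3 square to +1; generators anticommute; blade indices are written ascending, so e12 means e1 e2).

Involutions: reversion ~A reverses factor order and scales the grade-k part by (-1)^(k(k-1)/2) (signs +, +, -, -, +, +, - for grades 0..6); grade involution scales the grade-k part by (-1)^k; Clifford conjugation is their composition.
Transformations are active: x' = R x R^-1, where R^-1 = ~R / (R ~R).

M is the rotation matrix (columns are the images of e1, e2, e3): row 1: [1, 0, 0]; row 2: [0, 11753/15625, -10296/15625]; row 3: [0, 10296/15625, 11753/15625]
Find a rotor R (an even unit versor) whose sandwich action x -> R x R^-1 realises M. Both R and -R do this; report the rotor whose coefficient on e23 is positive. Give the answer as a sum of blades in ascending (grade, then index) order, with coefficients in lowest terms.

Method: write R = a + b12*e12 + b13*e13 + b23*e23 with a^2 + b12^2 + b13^2 + b23^2 = 1 (so R^-1 = ~R). Expanding the columns R e_j ~R gives tr M = 4a^2 - 1 and, from the antisymmetric part, M21 - M12 = -4a*b12, M13 - M31 = 4a*b13, M32 - M23 = -4a*b23.
Here tr M = 39131/15625, so a^2 = (1 + tr M)/4 = 13689/15625 and a = ±117/125. Taking a = 117/125: M21 - M12 = 0, M13 - M31 = 0, M32 - M23 = 20592/15625, giving b12 = 0, b13 = 0, b23 = -44/125, i.e. R = 117/125 - 44/125*e23.
Its e23 coefficient is negative, so report the other preimage -R.
Answer: -117/125 + 44/125*e23. Note: both R and -R realise this M (trace 39131/15625); the covering map identifies them, and the e23-coefficient sign is the tie-breaker.
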